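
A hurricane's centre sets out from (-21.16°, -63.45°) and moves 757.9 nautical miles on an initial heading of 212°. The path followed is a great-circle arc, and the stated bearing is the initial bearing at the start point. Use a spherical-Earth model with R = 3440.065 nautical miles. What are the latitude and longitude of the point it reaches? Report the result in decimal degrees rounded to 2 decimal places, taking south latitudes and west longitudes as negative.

Central angle δ = d/R = 0.220316 rad.
Converting: φ₁ = -0.369312 rad, θ = 3.700098 rad.
Applying the spherical law of cosines for sides, sin φ₂ = sin φ₁ cos δ + cos φ₁ sin δ cos θ = -0.525083, so φ₂ = -31.67°.
Then Δλ = atan2(-0.107999, 0.786287) = -0.136499 rad, from sin θ sin δ cos φ₁ over cos δ − sin φ₁ sin φ₂.
Hence λ₂ = -63.45° + -7.82° = -71.27°.

latitude -31.67°, longitude -71.27°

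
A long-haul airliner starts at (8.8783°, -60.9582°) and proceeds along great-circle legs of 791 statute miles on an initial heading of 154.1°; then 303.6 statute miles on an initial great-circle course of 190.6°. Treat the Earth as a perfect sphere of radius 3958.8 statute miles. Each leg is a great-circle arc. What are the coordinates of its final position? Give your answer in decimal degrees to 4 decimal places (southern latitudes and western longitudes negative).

Apply the spherical direct solution leg by leg, carrying full precision between legs.
Leg 1: from (8.8783°, -60.9582°), δ = 791/3958.8 = 0.199808 rad, θ = 154.1° → φ = -1.4406°, λ = -55.9830°.
Leg 2: from (-1.4406°, -55.9830°), δ = 303.6/3958.8 = 0.076690 rad, θ = 190.6° → φ = -5.7593°, λ = -56.7946°.

latitude -5.7593°, longitude -56.7946°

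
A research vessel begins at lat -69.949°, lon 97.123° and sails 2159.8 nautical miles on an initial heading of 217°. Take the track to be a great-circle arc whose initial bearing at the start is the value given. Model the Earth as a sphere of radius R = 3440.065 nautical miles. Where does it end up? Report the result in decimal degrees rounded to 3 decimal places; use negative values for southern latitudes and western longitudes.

latitude -67.085°, longitude -17.659°

Angular distance δ = d/R = 2159.8 / 3440.065 = 0.627837 rad.
With φ₁ = -69.949° = -1.220840 rad and θ = 217° = 3.787364 rad:
Applying the spherical law of cosines for sides, sin φ₂ = sin φ₁ cos δ + cos φ₁ sin δ cos θ = -0.921086, so φ₂ = -67.085°.
Δλ = atan2( sin θ sin δ cos φ₁ , cos δ − sin φ₁ sin φ₂ ) = atan2(-0.121201, -0.055957) = -2.003325 rad = -114.782°.
λ₂ = 97.123° + -114.782° = -17.659°.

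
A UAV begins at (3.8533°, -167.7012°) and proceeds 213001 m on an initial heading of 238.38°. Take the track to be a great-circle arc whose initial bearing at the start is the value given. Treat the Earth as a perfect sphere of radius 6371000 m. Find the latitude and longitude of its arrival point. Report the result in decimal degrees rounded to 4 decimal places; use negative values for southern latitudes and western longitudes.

δ = 213001/6371000 = 0.033433 rad (1.9156°).
Start latitude φ₁ = 0.067253 rad; initial bearing θ = 4.160516 rad.
Applying the spherical law of cosines for sides, sin φ₂ = sin φ₁ cos δ + cos φ₁ sin δ cos θ = 0.049679, so φ₂ = 2.8476°.
For the longitude increment, Δλ = atan2( sin θ sin δ cos φ₁, cos δ − sin φ₁ sin φ₂ ) = atan2(-0.028400, 0.996103) = -1.6331°.
λ₂ = λ₁ + Δλ = -169.3343°.

latitude 2.8476°, longitude -169.3343°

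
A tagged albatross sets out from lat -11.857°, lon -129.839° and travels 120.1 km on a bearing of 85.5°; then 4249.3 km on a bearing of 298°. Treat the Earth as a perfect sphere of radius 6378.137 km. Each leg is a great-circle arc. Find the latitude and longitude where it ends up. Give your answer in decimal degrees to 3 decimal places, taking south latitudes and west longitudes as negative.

latitude 7.104°, longitude -162.101°

Apply the spherical direct solution leg by leg, carrying full precision between legs.
Leg 1: from (-11.857°, -129.839°), δ = 120.1/6378.137 = 0.018830 rad, θ = 85.5° → φ = -11.770°, λ = -128.740°.
Leg 2: from (-11.770°, -128.740°), δ = 4249.3/6378.137 = 0.666229 rad, θ = 298° → φ = 7.104°, λ = -162.101°.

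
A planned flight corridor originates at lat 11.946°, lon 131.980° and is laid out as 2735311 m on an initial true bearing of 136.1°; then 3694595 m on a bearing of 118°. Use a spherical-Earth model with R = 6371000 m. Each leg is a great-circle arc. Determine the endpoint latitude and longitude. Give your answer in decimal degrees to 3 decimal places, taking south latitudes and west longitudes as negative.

latitude -20.112°, longitude 179.866°

Apply the spherical direct solution leg by leg, carrying full precision between legs.
Leg 1: from (11.946°, 131.980°), δ = 2735311/6371000 = 0.429338 rad, θ = 136.1° → φ = -6.041°, λ = 148.853°.
Leg 2: from (-6.041°, 148.853°), δ = 3694595/6371000 = 0.579908 rad, θ = 118° → φ = -20.112°, λ = 179.866°.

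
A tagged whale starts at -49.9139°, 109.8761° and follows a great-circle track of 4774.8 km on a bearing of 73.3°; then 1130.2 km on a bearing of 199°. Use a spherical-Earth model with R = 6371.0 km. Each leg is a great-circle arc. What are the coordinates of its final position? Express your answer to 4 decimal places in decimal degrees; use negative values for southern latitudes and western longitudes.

latitude -35.2770°, longitude 152.2499°

Apply the spherical direct solution leg by leg, carrying full precision between legs.
Leg 1: from (-49.9139°, 109.8761°), δ = 4774.8/6371 = 0.749458 rad, θ = 73.3° → φ = -25.7231°, λ = 156.2855°.
Leg 2: from (-25.7231°, 156.2855°), δ = 1130.2/6371 = 0.177398 rad, θ = 199° → φ = -35.2770°, λ = 152.2499°.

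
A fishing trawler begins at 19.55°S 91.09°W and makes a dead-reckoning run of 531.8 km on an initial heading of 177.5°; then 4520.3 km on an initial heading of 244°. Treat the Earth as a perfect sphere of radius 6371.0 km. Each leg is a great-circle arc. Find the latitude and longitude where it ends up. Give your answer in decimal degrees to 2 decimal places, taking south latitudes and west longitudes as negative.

Apply the spherical direct solution leg by leg, carrying full precision between legs.
Leg 1: from (-19.55°, -91.09°), δ = 531.8/6371 = 0.083472 rad, θ = 177.5° → φ = -24.33°, λ = -90.86°.
Leg 2: from (-24.33°, -90.86°), δ = 4520.3/6371 = 0.709512 rad, θ = 244° → φ = -34.94°, λ = -136.45°.

latitude -34.94°, longitude -136.45°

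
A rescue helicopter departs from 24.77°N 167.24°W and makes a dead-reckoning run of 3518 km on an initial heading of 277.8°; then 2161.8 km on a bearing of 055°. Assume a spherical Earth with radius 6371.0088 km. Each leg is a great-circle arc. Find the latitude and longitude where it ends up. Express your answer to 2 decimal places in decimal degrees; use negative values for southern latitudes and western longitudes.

latitude 34.78°, longitude 177.18°

Apply the spherical direct solution leg by leg, carrying full precision between legs.
Leg 1: from (24.77°, -167.24°), δ = 3518/6371.0088 = 0.552189 rad, θ = 277.8° → φ = 24.92°, λ = 157.80°.
Leg 2: from (24.92°, 157.80°), δ = 2161.8/6371.0088 = 0.339318 rad, θ = 55° → φ = 34.78°, λ = 177.18°.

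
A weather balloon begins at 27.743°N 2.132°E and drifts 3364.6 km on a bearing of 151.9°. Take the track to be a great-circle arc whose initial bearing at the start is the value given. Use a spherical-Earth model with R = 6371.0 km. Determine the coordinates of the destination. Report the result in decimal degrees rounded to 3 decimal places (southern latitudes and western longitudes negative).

δ = 3364.6/6371 = 0.528112 rad (30.2586°).
Converting: φ₁ = 0.484207 rad, θ = 2.651155 rad.
sin φ₂ = sin φ₁ cos δ + cos φ₁ sin δ cos θ = (0.465506)(0.863760) + (0.885045)(0.503903)(-0.882127) = 0.008678
φ₂ = asin(0.008678) = 0.008678 rad = 0.497°.
Then Δλ = atan2(0.210060, 0.859721) = 0.239640 rad, from sin θ sin δ cos φ₁ over cos δ − sin φ₁ sin φ₂.
λ₂ = λ₁ + Δλ = 15.862°.

latitude 0.497°, longitude 15.862°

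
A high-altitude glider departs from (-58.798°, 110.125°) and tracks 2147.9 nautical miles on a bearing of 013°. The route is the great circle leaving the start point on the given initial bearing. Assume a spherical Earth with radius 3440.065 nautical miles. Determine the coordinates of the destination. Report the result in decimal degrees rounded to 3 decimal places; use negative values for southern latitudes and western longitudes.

The arc subtends δ = 2147.9/3440.065 = 0.624378 rad at the centre.
Converting: φ₁ = -1.026219 rad, θ = 0.226893 rad.
Destination latitude: φ₂ = arcsin( sin φ₁ cos δ + cos φ₁ sin δ cos θ ) = arcsin(-0.398875) = -23.508°.
Then Δλ = atan2(0.068127, 0.470151) = 0.143903 rad, from sin θ sin δ cos φ₁ over cos δ − sin φ₁ sin φ₂.
Hence λ₂ = 110.125° + 8.245° = 118.370°.

latitude -23.508°, longitude 118.370°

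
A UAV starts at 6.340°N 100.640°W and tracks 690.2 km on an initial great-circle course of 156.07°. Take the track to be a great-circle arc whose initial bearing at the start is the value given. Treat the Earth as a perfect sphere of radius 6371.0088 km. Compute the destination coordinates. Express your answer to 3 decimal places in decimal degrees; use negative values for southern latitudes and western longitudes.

Central angle δ = d/R = 0.108334 rad.
With φ₁ = 6.340° = 0.110654 rad and θ = 156.07° = 2.723935 rad:
Applying the spherical law of cosines for sides, sin φ₂ = sin φ₁ cos δ + cos φ₁ sin δ cos θ = 0.011557, so φ₂ = 0.662°.
Then Δλ = atan2(0.043589, 0.992861) = 0.043874 rad, from sin θ sin δ cos φ₁ over cos δ − sin φ₁ sin φ₂.
λ₂ = λ₁ + Δλ = -98.126°.

latitude 0.662°, longitude -98.126°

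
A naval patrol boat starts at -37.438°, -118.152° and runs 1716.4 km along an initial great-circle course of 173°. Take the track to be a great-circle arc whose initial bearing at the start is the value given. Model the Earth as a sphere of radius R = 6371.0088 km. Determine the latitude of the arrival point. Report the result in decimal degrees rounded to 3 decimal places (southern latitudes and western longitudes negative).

latitude -52.725°

Central angle δ = d/R = 0.269408 rad.
With φ₁ = -37.438° = -0.653416 rad and θ = 173° = 3.019420 rad:
Applying the spherical law of cosines for sides, sin φ₂ = sin φ₁ cos δ + cos φ₁ sin δ cos θ = -0.795734, so φ₂ = -52.725°.
Then Δλ = atan2(0.025755, 0.480200) = 0.053583 rad, from sin θ sin δ cos φ₁ over cos δ − sin φ₁ sin φ₂.
λ₂ = λ₁ + Δλ = -115.082°.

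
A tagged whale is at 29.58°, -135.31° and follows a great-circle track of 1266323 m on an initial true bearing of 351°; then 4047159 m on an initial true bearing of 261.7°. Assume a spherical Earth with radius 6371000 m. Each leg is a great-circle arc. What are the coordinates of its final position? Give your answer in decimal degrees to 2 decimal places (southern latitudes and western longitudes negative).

Apply the spherical direct solution leg by leg, carrying full precision between legs.
Leg 1: from (29.58°, -135.31°), δ = 1266323/6371000 = 0.198764 rad, θ = 351° → φ = 40.81°, λ = -137.65°.
Leg 2: from (40.81°, -137.65°), δ = 4047159/6371000 = 0.635247 rad, θ = 261.7° → φ = 27.46°, λ = -179.08°.

latitude 27.46°, longitude -179.08°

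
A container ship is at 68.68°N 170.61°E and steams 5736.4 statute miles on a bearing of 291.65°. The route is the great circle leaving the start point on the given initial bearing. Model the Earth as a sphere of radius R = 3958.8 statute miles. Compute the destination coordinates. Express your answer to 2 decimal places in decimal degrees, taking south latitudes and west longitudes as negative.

latitude 14.26°, longitude 62.77°

Central angle δ = d/R = 1.449025 rad.
Start latitude φ₁ = 1.198692 rad; initial bearing θ = 5.090253 rad.
Applying the spherical law of cosines for sides, sin φ₂ = sin φ₁ cos δ + cos φ₁ sin δ cos θ = 0.246301, so φ₂ = 14.26°.
For the longitude increment, Δλ = atan2( sin θ sin δ cos φ₁, cos δ − sin φ₁ sin φ₂ ) = atan2(-0.335426, -0.107974) = -107.84°.
Hence λ₂ = 170.61° + -107.84° = 62.77°.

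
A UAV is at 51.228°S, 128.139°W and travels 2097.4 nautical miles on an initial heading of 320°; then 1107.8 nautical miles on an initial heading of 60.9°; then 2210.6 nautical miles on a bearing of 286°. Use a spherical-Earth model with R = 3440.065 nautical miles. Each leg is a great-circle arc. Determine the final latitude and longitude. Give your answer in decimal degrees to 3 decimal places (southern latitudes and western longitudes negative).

Apply the spherical direct solution leg by leg, carrying full precision between legs.
Leg 1: from (-51.228°, -128.139°), δ = 2097.4/3440.065 = 0.609698 rad, θ = 320° → φ = -21.375°, λ = -151.421°.
Leg 2: from (-21.375°, -151.421°), δ = 1107.8/3440.065 = 0.322029 rad, θ = 60.9° → φ = -11.678°, λ = -135.019°.
Leg 3: from (-11.678°, -135.019°), δ = 2210.6/3440.065 = 0.642604 rad, θ = 286° → φ = -0.015°, λ = -170.193°.

latitude -0.015°, longitude -170.193°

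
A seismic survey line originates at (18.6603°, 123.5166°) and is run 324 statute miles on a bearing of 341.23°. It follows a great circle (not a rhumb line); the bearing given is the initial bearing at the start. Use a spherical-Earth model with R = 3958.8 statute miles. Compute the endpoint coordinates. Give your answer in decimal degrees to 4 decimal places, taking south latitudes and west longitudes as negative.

δ = 324/3958.8 = 0.081843 rad (4.6893°).
Start latitude φ₁ = 0.325684 rad; initial bearing θ = 5.955587 rad.
sin φ₂ = sin φ₁ cos δ + cos φ₁ sin δ cos θ = (0.319957)(0.996653) + (0.947432)(0.081752)(0.946818) = 0.392221
φ₂ = asin(0.392221) = 0.403044 rad = 23.0927°.
For the longitude increment, Δλ = atan2( sin θ sin δ cos φ₁, cos δ − sin φ₁ sin φ₂ ) = atan2(-0.024922, 0.871159) = -1.6387°.
Hence λ₂ = 123.5166° + -1.6387° = 121.8779°.

latitude 23.0927°, longitude 121.8779°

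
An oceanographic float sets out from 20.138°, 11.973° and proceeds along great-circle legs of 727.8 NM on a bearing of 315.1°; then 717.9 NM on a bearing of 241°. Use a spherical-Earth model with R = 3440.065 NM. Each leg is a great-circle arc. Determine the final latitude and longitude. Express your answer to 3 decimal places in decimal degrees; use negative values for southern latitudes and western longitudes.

latitude 22.185°, longitude -9.017°

Apply the spherical direct solution leg by leg, carrying full precision between legs.
Leg 1: from (20.138°, 11.973°), δ = 727.8/3440.065 = 0.211566 rad, θ = 315.1° → φ = 28.441°, λ = 2.268°.
Leg 2: from (28.441°, 2.268°), δ = 717.9/3440.065 = 0.208688 rad, θ = 241° → φ = 22.185°, λ = -9.017°.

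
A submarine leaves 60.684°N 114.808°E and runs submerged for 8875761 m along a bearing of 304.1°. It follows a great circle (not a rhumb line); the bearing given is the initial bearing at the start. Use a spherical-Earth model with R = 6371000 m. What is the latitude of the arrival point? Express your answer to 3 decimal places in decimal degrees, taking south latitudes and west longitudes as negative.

δ = 8875761/6371000 = 1.393150 rad (79.8216°).
Start latitude φ₁ = 1.059136 rad; initial bearing θ = 5.307546 rad.
sin φ₂ = sin φ₁ cos δ + cos φ₁ sin δ cos θ = (0.871933)(0.176713) + (0.489626)(0.984262)(0.560639) = 0.424265
φ₂ = asin(0.424265) = 0.438150 rad = 25.104°.
Then Δλ = atan2(-0.399059, -0.193218) = -2.021710 rad, from sin θ sin δ cos φ₁ over cos δ − sin φ₁ sin φ₂.
λ₂ = λ₁ + Δλ = -1.027°.

latitude 25.104°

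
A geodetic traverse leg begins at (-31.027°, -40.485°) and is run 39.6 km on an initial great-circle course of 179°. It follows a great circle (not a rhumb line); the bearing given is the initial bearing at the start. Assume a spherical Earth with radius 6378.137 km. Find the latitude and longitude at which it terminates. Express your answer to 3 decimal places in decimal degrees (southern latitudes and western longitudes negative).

latitude -31.383°, longitude -40.478°

Angular distance δ = d/R = 39.6 / 6378.137 = 0.006209 rad.
With φ₁ = -31.027° = -0.541523 rad and θ = 179° = 3.124139 rad:
Applying the spherical law of cosines for sides, sin φ₂ = sin φ₁ cos δ + cos φ₁ sin δ cos θ = -0.520752, so φ₂ = -31.383°.
For the longitude increment, Δλ = atan2( sin θ sin δ cos φ₁, cos δ − sin φ₁ sin φ₂ ) = atan2(0.000093, 0.731564) = 0.007°.
λ₂ = λ₁ + Δλ = -40.478°.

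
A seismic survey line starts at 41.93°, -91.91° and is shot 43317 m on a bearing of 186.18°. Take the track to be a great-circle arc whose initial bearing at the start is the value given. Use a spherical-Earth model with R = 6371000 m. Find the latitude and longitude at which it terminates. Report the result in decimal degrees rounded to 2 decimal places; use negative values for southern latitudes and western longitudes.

latitude 41.54°, longitude -91.97°

Angular distance δ = d/R = 43317 / 6371000 = 0.006799 rad.
With φ₁ = 41.93° = 0.731817 rad and θ = 186.18° = 3.249454 rad:
Destination latitude: φ₂ = arcsin( sin φ₁ cos δ + cos φ₁ sin δ cos θ ) = arcsin(0.663178) = 41.54°.
For the longitude increment, Δλ = atan2( sin θ sin δ cos φ₁, cos δ − sin φ₁ sin φ₂ ) = atan2(-0.000545, 0.556827) = -0.06°.
Hence λ₂ = -91.91° + -0.06° = -91.97°.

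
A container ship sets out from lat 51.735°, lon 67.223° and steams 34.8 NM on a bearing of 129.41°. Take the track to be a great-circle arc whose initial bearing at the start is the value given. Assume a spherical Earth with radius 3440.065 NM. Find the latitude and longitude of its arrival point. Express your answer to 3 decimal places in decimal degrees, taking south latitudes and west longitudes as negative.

Central angle δ = d/R = 0.010116 rad.
Start latitude φ₁ = 0.902946 rad; initial bearing θ = 2.258631 rad.
Applying the spherical law of cosines for sides, sin φ₂ = sin φ₁ cos δ + cos φ₁ sin δ cos θ = 0.781137, so φ₂ = 51.365°.
Then Δλ = atan2(0.004840, 0.386635) = 0.012518 rad, from sin θ sin δ cos φ₁ over cos δ − sin φ₁ sin φ₂.
λ₂ = 67.223° + 0.717° = 67.940°.

latitude 51.365°, longitude 67.940°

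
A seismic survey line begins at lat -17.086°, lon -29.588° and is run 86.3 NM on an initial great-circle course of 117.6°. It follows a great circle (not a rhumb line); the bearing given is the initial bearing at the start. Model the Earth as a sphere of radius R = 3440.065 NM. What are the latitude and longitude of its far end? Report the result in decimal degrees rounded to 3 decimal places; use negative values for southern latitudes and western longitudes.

latitude -17.748°, longitude -28.251°

Angular distance δ = d/R = 86.3 / 3440.065 = 0.025087 rad.
Start latitude φ₁ = -0.298207 rad; initial bearing θ = 2.052507 rad.
Applying the spherical law of cosines for sides, sin φ₂ = sin φ₁ cos δ + cos φ₁ sin δ cos θ = -0.304823, so φ₂ = -17.748°.
Δλ = atan2( sin θ sin δ cos φ₁ , cos δ − sin φ₁ sin φ₂ ) = atan2(0.021249, 0.910126) = 0.023343 rad = 1.337°.
λ₂ = -29.588° + 1.337° = -28.251°.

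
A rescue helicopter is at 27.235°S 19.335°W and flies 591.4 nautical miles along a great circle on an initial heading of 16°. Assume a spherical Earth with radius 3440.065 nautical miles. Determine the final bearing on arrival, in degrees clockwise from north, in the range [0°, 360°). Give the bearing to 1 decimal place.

δ = 591.4/3440.065 = 0.171915 rad (9.8500°).
With φ₁ = -27.235° = -0.475340 rad and θ = 16° = 0.279253 rad:
Destination latitude: φ₂ = arcsin( sin φ₁ cos δ + cos φ₁ sin δ cos θ ) = arcsin(-0.304683) = -17.739°.
Δλ = atan2( sin θ sin δ cos φ₁ , cos δ − sin φ₁ sin φ₂ ) = atan2(0.041926, 0.845824) = 0.049527 rad = 2.838°.
λ₂ = -19.335° + 2.838° = -16.497°.
The forward bearing on arrival equals the back-azimuth from the destination plus 180°.
Back-azimuth from P₂ (-17.7°, -16.5°) to P₁ (-27.2°, -19.3°), with Δλ' = λ₁ − λ₂ = -2.8°: atan2( sin Δλ' cos φ₁ , cos φ₂ sin φ₁ − sin φ₂ cos φ₁ cos Δλ' ) = 194.9°.
Final bearing = (194.9° + 180°) mod 360° = 14.9°.

final bearing 14.9°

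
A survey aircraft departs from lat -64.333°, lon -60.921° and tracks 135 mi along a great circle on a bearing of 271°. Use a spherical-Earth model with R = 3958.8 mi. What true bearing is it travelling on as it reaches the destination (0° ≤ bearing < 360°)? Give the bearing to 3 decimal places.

final bearing 275.052°

Angular distance δ = d/R = 135 / 3958.8 = 0.034101 rad.
Converting: φ₁ = -1.122823 rad, θ = 4.729842 rad.
Applying the spherical law of cosines for sides, sin φ₂ = sin φ₁ cos δ + cos φ₁ sin δ cos θ = -0.900545, so φ₂ = -64.230°.
For the longitude increment, Δλ = atan2( sin θ sin δ cos φ₁, cos δ − sin φ₁ sin φ₂ ) = atan2(-0.014766, 0.187734) = -4.497°.
λ₂ = λ₁ + Δλ = -65.418°.
The forward bearing on arrival equals the back-azimuth from the destination plus 180°.
Back-azimuth from P₂ (-64.230°, -65.418°) to P₁ (-64.333°, -60.921°), with Δλ' = λ₁ − λ₂ = 4.497°: atan2( sin Δλ' cos φ₁ , cos φ₂ sin φ₁ − sin φ₂ cos φ₁ cos Δλ' ) = 95.052°.
Final bearing = (95.052° + 180°) mod 360° = 275.052°.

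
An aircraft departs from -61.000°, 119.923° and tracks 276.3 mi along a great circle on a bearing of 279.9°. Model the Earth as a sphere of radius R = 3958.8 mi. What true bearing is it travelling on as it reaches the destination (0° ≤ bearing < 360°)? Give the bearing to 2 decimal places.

δ = 276.3/3958.8 = 0.069794 rad (3.9989°).
Start latitude φ₁ = -1.064651 rad; initial bearing θ = 4.885177 rad.
Destination latitude: φ₂ = arcsin( sin φ₁ cos δ + cos φ₁ sin δ cos θ ) = arcsin(-0.866678) = -60.075°.
For the longitude increment, Δλ = atan2( sin θ sin δ cos φ₁, cos δ − sin φ₁ sin φ₂ ) = atan2(-0.033306, 0.239552) = -7.915°.
λ₂ = λ₁ + Δλ = 112.008°.
The forward bearing on arrival equals the back-azimuth from the destination plus 180°.
Back-azimuth from P₂ (-60.07°, 112.01°) to P₁ (-61.00°, 119.92°), with Δλ' = λ₁ − λ₂ = 7.92°: atan2( sin Δλ' cos φ₁ , cos φ₂ sin φ₁ − sin φ₂ cos φ₁ cos Δλ' ) = 106.79°.
Final bearing = (106.79° + 180°) mod 360° = 286.79°.

final bearing 286.79°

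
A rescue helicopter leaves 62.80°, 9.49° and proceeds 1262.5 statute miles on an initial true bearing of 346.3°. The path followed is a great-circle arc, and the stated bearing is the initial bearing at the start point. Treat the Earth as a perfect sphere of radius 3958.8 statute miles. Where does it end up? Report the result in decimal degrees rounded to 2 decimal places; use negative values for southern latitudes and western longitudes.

The arc subtends δ = 1262.5/3958.8 = 0.318910 rad at the centre.
With φ₁ = 62.80° = 1.096067 rad and θ = 346.3° = 6.044075 rad:
Applying the spherical law of cosines for sides, sin φ₂ = sin φ₁ cos δ + cos φ₁ sin δ cos θ = 0.983807, so φ₂ = 79.68°.
Then Δλ = atan2(-0.033942, 0.074564) = -0.427181 rad, from sin θ sin δ cos φ₁ over cos δ − sin φ₁ sin φ₂.
λ₂ = λ₁ + Δλ = -14.99°.

latitude 79.68°, longitude -14.99°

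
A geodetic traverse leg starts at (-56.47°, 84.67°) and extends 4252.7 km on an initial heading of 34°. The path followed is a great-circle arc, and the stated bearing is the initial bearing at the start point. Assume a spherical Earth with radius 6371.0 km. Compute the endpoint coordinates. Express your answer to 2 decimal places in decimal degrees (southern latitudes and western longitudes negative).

latitude -21.79°, longitude 106.56°

Central angle δ = d/R = 0.667509 rad.
With φ₁ = -56.47° = -0.985587 rad and θ = 34° = 0.593412 rad:
Destination latitude: φ₂ = arcsin( sin φ₁ cos δ + cos φ₁ sin δ cos θ ) = arcsin(-0.371200) = -21.79°.
Then Δλ = atan2(0.191209, 0.475935) = 0.382017 rad, from sin θ sin δ cos φ₁ over cos δ − sin φ₁ sin φ₂.
λ₂ = λ₁ + Δλ = 106.56°.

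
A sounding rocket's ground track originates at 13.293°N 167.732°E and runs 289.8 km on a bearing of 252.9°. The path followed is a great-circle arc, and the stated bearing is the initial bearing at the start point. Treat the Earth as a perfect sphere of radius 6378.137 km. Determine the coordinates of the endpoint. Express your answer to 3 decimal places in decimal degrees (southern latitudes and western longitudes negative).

δ = 289.8/6378.137 = 0.045436 rad (2.6033°).
With φ₁ = 13.293° = 0.232007 rad and θ = 252.9° = 4.413938 rad:
Applying the spherical law of cosines for sides, sin φ₂ = sin φ₁ cos δ + cos φ₁ sin δ cos θ = 0.216696, so φ₂ = 12.515°.
Δλ = atan2( sin θ sin δ cos φ₁ , cos δ − sin φ₁ sin φ₂ ) = atan2(-0.042250, 0.949143) = -0.044484 rad = -2.549°.
λ₂ = 167.732° + -2.549° = 165.183°.

latitude 12.515°, longitude 165.183°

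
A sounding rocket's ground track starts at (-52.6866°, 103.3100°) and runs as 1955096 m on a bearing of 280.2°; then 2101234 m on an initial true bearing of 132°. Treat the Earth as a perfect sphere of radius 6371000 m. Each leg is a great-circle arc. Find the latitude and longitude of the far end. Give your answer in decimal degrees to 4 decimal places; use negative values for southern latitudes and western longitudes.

latitude -56.6909°, longitude 103.6991°

Apply the spherical direct solution leg by leg, carrying full precision between legs.
Leg 1: from (-52.6866°, 103.3100°), δ = 1955096/6371000 = 0.306874 rad, θ = 280.2° → φ = -46.5312°, λ = 77.7055°.
Leg 2: from (-46.5312°, 77.7055°), δ = 2101234/6371000 = 0.329812 rad, θ = 132° → φ = -56.6909°, λ = 103.6991°.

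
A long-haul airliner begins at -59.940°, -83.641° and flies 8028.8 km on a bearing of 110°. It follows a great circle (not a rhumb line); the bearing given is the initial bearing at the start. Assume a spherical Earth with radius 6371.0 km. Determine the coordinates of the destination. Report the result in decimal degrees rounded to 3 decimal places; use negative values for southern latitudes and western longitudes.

latitude -25.318°, longitude 14.549°

Central angle δ = d/R = 1.260210 rad.
With φ₁ = -59.940° = -1.046150 rad and θ = 110° = 1.919862 rad:
Applying the spherical law of cosines for sides, sin φ₂ = sin φ₁ cos δ + cos φ₁ sin δ cos θ = -0.427635, so φ₂ = -25.318°.
Δλ = atan2( sin θ sin δ cos φ₁ , cos δ − sin φ₁ sin φ₂ ) = atan2(0.448178, -0.064502) = 1.713735 rad = 98.190°.
Hence λ₂ = -83.641° + 98.190° = 14.549°.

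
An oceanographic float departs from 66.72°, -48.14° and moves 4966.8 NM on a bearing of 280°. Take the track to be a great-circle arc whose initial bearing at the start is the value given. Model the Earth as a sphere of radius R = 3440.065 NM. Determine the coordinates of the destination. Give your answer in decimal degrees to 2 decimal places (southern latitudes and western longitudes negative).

latitude 10.63°, longitude -144.46°

Central angle δ = d/R = 1.443810 rad.
With φ₁ = 66.72° = 1.164484 rad and θ = 280° = 4.886922 rad:
sin φ₂ = sin φ₁ cos δ + cos φ₁ sin δ cos θ = (0.918584)(0.126645) + (0.395225)(0.991948)(0.173648) = 0.184412
φ₂ = asin(0.184412) = 0.185474 rad = 10.63°.
Δλ = atan2( sin θ sin δ cos φ₁ , cos δ − sin φ₁ sin φ₂ ) = atan2(-0.386087, -0.042753) = -1.681080 rad = -96.32°.
λ₂ = λ₁ + Δλ = -144.46°.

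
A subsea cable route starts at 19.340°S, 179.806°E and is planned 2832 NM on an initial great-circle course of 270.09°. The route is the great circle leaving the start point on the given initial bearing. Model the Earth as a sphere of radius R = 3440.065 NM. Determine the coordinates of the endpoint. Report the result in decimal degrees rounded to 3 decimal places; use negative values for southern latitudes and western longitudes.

latitude -12.948°, longitude 131.000°

The arc subtends δ = 2832/3440.065 = 0.823240 rad at the centre.
With φ₁ = -19.340° = -0.337547 rad and θ = 270.09° = 4.713960 rad:
Applying the spherical law of cosines for sides, sin φ₂ = sin φ₁ cos δ + cos φ₁ sin δ cos θ = -0.224061, so φ₂ = -12.948°.
For the longitude increment, Δλ = atan2( sin θ sin δ cos φ₁, cos δ − sin φ₁ sin φ₂ ) = atan2(-0.691969, 0.605646) = -48.806°.
λ₂ = λ₁ + Δλ = 131.000°.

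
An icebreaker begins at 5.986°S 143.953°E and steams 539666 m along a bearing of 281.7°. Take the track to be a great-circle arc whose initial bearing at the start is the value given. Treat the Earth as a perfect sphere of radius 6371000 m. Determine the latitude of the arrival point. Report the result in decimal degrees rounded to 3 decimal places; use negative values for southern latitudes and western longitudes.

latitude -4.982°

δ = 539666/6371000 = 0.084707 rad (4.8533°).
With φ₁ = -5.986° = -0.104475 rad and θ = 281.7° = 4.916593 rad:
Applying the spherical law of cosines for sides, sin φ₂ = sin φ₁ cos δ + cos φ₁ sin δ cos θ = -0.086848, so φ₂ = -4.982°.
Then Δλ = atan2(-0.082396, 0.987358) = -0.083258 rad, from sin θ sin δ cos φ₁ over cos δ − sin φ₁ sin φ₂.
λ₂ = λ₁ + Δλ = 139.183°.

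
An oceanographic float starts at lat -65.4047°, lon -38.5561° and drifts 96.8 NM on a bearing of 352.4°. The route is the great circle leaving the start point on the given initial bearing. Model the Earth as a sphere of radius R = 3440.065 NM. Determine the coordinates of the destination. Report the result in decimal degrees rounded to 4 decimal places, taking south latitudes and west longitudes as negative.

δ = 96.8/3440.065 = 0.028139 rad (1.6122°).
With φ₁ = -65.4047° = -1.141527 rad and θ = 352.4° = 6.150540 rad:
sin φ₂ = sin φ₁ cos δ + cos φ₁ sin δ cos θ = (-0.909270)(0.999604) + (0.416206)(0.028135)(0.991216) = -0.897303
φ₂ = asin(-0.897303) = -1.113621 rad = -63.8058°.
Δλ = atan2( sin θ sin δ cos φ₁ , cos δ − sin φ₁ sin φ₂ ) = atan2(-0.001549, 0.183713) = -0.008430 rad = -0.4830°.
λ₂ = -38.5561° + -0.4830° = -39.0391°.

latitude -63.8058°, longitude -39.0391°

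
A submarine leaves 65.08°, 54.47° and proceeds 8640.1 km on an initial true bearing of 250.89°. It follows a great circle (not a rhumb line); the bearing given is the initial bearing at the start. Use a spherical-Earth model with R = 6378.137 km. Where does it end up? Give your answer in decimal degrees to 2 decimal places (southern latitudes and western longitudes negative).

The arc subtends δ = 8640.1/6378.137 = 1.354643 rad at the centre.
Start latitude φ₁ = 1.135860 rad; initial bearing θ = 4.378857 rad.
sin φ₂ = sin φ₁ cos δ + cos φ₁ sin δ cos θ = (0.906897)(0.214474) + (0.421352)(0.976730)(-0.327383) = 0.059772
φ₂ = asin(0.059772) = 0.059808 rad = 3.43°.
Then Δλ = atan2(-0.388868, 0.160267) = -1.179871 rad, from sin θ sin δ cos φ₁ over cos δ − sin φ₁ sin φ₂.
λ₂ = 54.47° + -67.60° = -13.13°.

latitude 3.43°, longitude -13.13°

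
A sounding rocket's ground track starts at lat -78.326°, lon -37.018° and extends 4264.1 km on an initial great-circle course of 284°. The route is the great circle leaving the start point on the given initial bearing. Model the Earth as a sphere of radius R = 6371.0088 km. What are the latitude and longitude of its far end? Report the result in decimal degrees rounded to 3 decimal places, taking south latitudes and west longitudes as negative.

The arc subtends δ = 4264.1/6371.0088 = 0.669297 rad at the centre.
Converting: φ₁ = -1.367047 rad, θ = 4.956735 rad.
sin φ₂ = sin φ₁ cos δ + cos φ₁ sin δ cos θ = (-0.979315)(0.784258) + (0.202343)(0.620435)(0.241922) = -0.737664
φ₂ = asin(-0.737664) = -0.829604 rad = -47.533°.
For the longitude increment, Δλ = atan2( sin θ sin δ cos φ₁, cos δ − sin φ₁ sin φ₂ ) = atan2(-0.121812, 0.061852) = -63.080°.
Hence λ₂ = -37.018° + -63.080° = -100.098°.

latitude -47.533°, longitude -100.098°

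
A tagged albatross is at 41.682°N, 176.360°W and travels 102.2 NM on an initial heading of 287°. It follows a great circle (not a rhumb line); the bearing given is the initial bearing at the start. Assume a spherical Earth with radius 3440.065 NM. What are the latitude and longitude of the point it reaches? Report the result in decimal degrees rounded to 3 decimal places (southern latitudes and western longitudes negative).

latitude 42.159°, longitude -178.556°

δ = 102.2/3440.065 = 0.029709 rad (1.7022°).
With φ₁ = 41.682° = 0.727488 rad and θ = 287° = 5.009095 rad:
Applying the spherical law of cosines for sides, sin φ₂ = sin φ₁ cos δ + cos φ₁ sin δ cos θ = 0.671188, so φ₂ = 42.159°.
For the longitude increment, Δλ = atan2( sin θ sin δ cos φ₁, cos δ − sin φ₁ sin φ₂ ) = atan2(-0.021215, 0.553221) = -2.196°.
λ₂ = -176.360° + -2.196° = -178.556°.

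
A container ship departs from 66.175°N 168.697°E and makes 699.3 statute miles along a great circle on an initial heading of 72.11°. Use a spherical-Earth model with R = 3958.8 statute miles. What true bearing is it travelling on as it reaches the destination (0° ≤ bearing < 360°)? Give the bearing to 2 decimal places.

Angular distance δ = d/R = 699.3 / 3958.8 = 0.176644 rad.
Start latitude φ₁ = 1.154972 rad; initial bearing θ = 1.258557 rad.
Applying the spherical law of cosines for sides, sin φ₂ = sin φ₁ cos δ + cos φ₁ sin δ cos θ = 0.922354, so φ₂ = 67.273°.
Δλ = atan2( sin θ sin δ cos φ₁ , cos δ − sin φ₁ sin φ₂ ) = atan2(0.067552, 0.140685) = 0.447654 rad = 25.649°.
λ₂ = 168.697° + 25.649° = 194.346°, normalized to (−180°, 180°] → -165.654°.
The forward bearing on arrival equals the back-azimuth from the destination plus 180°.
Back-azimuth from P₂ (67.27°, -165.65°) to P₁ (66.17°, 168.70°), with Δλ' = λ₁ − λ₂ = 334.35°: atan2( sin Δλ' cos φ₁ , cos φ₂ sin φ₁ − sin φ₂ cos φ₁ cos Δλ' ) = 275.73°.
Final bearing = (275.73° + 180°) mod 360° = 95.73°.

final bearing 95.73°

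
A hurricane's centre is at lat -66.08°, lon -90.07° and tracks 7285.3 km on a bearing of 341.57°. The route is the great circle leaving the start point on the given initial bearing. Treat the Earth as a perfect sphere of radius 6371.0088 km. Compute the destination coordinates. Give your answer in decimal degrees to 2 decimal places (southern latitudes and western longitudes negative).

Central angle δ = d/R = 1.143508 rad.
Start latitude φ₁ = -1.153314 rad; initial bearing θ = 5.961521 rad.
sin φ₂ = sin φ₁ cos δ + cos φ₁ sin δ cos θ = (-0.914112)(0.414404) + (0.405461)(0.910093)(0.948711) = -0.028731
φ₂ = asin(-0.028731) = -0.028735 rad = -1.65°.
Then Δλ = atan2(-0.116660, 0.388141) = -0.291972 rad, from sin θ sin δ cos φ₁ over cos δ − sin φ₁ sin φ₂.
λ₂ = -90.07° + -16.73° = -106.80°.

latitude -1.65°, longitude -106.80°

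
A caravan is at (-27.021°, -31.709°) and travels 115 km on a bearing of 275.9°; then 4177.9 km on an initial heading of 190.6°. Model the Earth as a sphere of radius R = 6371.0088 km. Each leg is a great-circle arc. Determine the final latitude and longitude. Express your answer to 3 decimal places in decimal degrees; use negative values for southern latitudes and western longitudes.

latitude -63.275°, longitude -47.306°

Apply the spherical direct solution leg by leg, carrying full precision between legs.
Leg 1: from (-27.021°, -31.709°), δ = 115/6371.0088 = 0.018051 rad, θ = 275.9° → φ = -26.910°, λ = -32.863°.
Leg 2: from (-26.910°, -32.863°), δ = 4177.9/6371.0088 = 0.655767 rad, θ = 190.6° → φ = -63.275°, λ = -47.306°.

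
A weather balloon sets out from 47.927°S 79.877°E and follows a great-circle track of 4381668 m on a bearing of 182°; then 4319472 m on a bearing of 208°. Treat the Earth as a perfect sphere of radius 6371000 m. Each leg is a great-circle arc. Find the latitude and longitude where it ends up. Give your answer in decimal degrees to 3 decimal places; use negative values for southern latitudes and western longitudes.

Apply the spherical direct solution leg by leg, carrying full precision between legs.
Leg 1: from (-47.927°, 79.877°), δ = 4381668/6371000 = 0.687752 rad, θ = 182° → φ = -87.030°, λ = 54.559°.
Leg 2: from (-87.030°, 54.559°), δ = 4319472/6371000 = 0.677990 rad, θ = 208° → φ = -53.753°, λ = -95.571°.

latitude -53.753°, longitude -95.571°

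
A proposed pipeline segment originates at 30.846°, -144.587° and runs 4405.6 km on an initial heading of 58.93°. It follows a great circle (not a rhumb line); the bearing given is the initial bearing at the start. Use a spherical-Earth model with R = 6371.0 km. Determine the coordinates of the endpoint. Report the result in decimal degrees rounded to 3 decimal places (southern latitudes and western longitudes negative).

latitude 42.649°, longitude -96.632°

δ = 4405.6/6371 = 0.691508 rad (39.6205°).
Converting: φ₁ = 0.538364 rad, θ = 1.028523 rad.
Destination latitude: φ₂ = arcsin( sin φ₁ cos δ + cos φ₁ sin δ cos θ ) = arcsin(0.677505) = 42.649°.
For the longitude increment, Δλ = atan2( sin θ sin δ cos φ₁, cos δ − sin φ₁ sin φ₂ ) = atan2(0.468951, 0.422907) = 47.955°.
λ₂ = λ₁ + Δλ = -96.632°.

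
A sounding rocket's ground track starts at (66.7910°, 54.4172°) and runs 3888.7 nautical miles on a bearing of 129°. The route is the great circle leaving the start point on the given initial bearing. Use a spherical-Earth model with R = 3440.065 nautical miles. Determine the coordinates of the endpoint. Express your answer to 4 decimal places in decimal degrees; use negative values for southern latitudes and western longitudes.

δ = 3888.7/3440.065 = 1.130415 rad (64.7680°).
Converting: φ₁ = 1.165723 rad, θ = 2.251475 rad.
Applying the spherical law of cosines for sides, sin φ₂ = sin φ₁ cos δ + cos φ₁ sin δ cos θ = 0.167443, so φ₂ = 9.6392°.
Then Δλ = atan2(0.277042, 0.272392) = 0.793860 rad, from sin θ sin δ cos φ₁ over cos δ − sin φ₁ sin φ₂.
λ₂ = λ₁ + Δλ = 99.9020°.

latitude 9.6392°, longitude 99.9020°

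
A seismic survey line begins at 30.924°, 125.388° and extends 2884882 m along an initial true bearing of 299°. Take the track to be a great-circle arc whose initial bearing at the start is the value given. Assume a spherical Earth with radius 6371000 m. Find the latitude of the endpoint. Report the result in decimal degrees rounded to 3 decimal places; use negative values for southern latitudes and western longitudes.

latitude 40.095°

δ = 2884882/6371000 = 0.452815 rad (25.9444°).
With φ₁ = 30.924° = 0.539726 rad and θ = 299° = 5.218534 rad:
sin φ₂ = sin φ₁ cos δ + cos φ₁ sin δ cos θ = (0.513901)(0.899219) + (0.857850)(0.437498)(0.484810) = 0.644062
φ₂ = asin(0.644062) = 0.699797 rad = 40.095°.
Then Δλ = atan2(-0.328252, 0.568235) = -0.523837 rad, from sin θ sin δ cos φ₁ over cos δ − sin φ₁ sin φ₂.
Hence λ₂ = 125.388° + -30.014° = 95.374°.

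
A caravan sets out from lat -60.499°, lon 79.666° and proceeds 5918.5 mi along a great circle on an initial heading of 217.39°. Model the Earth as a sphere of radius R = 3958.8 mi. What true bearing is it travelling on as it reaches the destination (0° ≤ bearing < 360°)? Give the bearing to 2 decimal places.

δ = 5918.5/3958.8 = 1.495024 rad (85.6586°).
Start latitude φ₁ = -1.055907 rad; initial bearing θ = 3.794171 rad.
sin φ₂ = sin φ₁ cos δ + cos φ₁ sin δ cos θ = (-0.870347)(0.075700) + (0.492439)(0.997131)(-0.794521) = -0.456015
φ₂ = asin(-0.456015) = -0.473513 rad = -27.130°.
Then Δλ = atan2(-0.298169, -0.321192) = -2.393349 rad, from sin θ sin δ cos φ₁ over cos δ − sin φ₁ sin φ₂.
λ₂ = 79.666° + -137.129° = -57.463°.
The forward bearing on arrival equals the back-azimuth from the destination plus 180°.
Back-azimuth from P₂ (-27.13°, -57.46°) to P₁ (-60.50°, 79.67°), with Δλ' = λ₁ − λ₂ = 137.13°: atan2( sin Δλ' cos φ₁ , cos φ₂ sin φ₁ − sin φ₂ cos φ₁ cos Δλ' ) = 160.37°.
Final bearing = (160.37° + 180°) mod 360° = 340.37°.

final bearing 340.37°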